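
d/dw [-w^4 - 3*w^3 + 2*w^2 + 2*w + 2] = -4*w^3 - 9*w^2 + 4*w + 2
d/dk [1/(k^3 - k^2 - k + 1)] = (-3*k^2 + 2*k + 1)/(k^3 - k^2 - k + 1)^2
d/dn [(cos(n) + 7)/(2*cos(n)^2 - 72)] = (cos(n)^2 + 14*cos(n) + 36)*sin(n)/(2*(cos(n)^2 - 36)^2)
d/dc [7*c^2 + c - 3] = 14*c + 1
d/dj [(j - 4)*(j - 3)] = 2*j - 7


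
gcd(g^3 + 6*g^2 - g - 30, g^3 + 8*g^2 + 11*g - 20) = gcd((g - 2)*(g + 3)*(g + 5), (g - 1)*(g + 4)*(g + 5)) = g + 5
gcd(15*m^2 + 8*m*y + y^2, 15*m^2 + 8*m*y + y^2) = 15*m^2 + 8*m*y + y^2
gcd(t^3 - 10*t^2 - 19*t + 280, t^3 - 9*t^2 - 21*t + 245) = t^2 - 2*t - 35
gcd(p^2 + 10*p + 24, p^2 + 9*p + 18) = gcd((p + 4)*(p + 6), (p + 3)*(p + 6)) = p + 6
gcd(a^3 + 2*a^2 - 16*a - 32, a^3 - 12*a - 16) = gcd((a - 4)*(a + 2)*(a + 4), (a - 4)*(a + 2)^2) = a^2 - 2*a - 8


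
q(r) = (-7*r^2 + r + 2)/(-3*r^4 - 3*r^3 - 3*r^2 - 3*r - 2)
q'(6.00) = -0.02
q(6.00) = 0.05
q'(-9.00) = 0.01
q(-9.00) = 0.03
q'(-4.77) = 0.06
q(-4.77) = 0.13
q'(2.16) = -0.12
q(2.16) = 0.24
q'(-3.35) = 0.18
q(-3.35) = 0.27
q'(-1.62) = 1.84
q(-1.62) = 1.39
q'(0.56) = 1.40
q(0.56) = -0.07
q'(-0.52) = -8.13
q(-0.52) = 0.39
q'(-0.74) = -7.38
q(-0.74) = 2.33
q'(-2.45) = 0.51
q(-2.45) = 0.55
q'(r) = (1 - 14*r)/(-3*r^4 - 3*r^3 - 3*r^2 - 3*r - 2) + (-7*r^2 + r + 2)*(12*r^3 + 9*r^2 + 6*r + 3)/(-3*r^4 - 3*r^3 - 3*r^2 - 3*r - 2)^2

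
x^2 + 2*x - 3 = (x - 1)*(x + 3)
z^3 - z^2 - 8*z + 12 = (z - 2)^2*(z + 3)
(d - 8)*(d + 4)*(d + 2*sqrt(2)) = d^3 - 4*d^2 + 2*sqrt(2)*d^2 - 32*d - 8*sqrt(2)*d - 64*sqrt(2)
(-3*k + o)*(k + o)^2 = -3*k^3 - 5*k^2*o - k*o^2 + o^3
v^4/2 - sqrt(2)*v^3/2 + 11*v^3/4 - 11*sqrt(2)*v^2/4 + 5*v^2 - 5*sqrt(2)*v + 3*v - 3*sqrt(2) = (v/2 + 1)*(v + 3/2)*(v + 2)*(v - sqrt(2))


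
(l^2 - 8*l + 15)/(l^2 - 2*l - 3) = (l - 5)/(l + 1)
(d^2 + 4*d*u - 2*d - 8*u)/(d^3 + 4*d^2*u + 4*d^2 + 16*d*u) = (d - 2)/(d*(d + 4))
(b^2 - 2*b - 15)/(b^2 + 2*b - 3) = (b - 5)/(b - 1)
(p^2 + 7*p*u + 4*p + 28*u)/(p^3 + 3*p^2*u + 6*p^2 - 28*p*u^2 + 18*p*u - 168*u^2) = (p + 4)/(p^2 - 4*p*u + 6*p - 24*u)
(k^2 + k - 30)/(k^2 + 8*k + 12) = (k - 5)/(k + 2)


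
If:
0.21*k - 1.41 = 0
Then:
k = 6.71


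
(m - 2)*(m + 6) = m^2 + 4*m - 12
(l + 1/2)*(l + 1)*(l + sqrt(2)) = l^3 + sqrt(2)*l^2 + 3*l^2/2 + l/2 + 3*sqrt(2)*l/2 + sqrt(2)/2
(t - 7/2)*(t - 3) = t^2 - 13*t/2 + 21/2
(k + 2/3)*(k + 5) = k^2 + 17*k/3 + 10/3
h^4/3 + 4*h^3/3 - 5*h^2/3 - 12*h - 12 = (h/3 + 1)*(h - 3)*(h + 2)^2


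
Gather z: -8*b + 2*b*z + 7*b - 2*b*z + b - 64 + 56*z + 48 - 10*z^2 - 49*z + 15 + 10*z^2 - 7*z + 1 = 0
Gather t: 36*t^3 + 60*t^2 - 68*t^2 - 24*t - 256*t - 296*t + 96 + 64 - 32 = 36*t^3 - 8*t^2 - 576*t + 128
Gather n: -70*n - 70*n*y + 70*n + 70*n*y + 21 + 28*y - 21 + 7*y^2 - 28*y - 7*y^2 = 0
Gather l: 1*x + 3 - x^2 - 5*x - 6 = -x^2 - 4*x - 3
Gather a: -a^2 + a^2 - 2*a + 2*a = 0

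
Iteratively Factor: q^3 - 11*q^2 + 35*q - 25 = (q - 5)*(q^2 - 6*q + 5) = (q - 5)^2*(q - 1)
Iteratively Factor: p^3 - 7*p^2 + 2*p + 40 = (p - 5)*(p^2 - 2*p - 8) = (p - 5)*(p + 2)*(p - 4)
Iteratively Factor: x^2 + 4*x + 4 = (x + 2)*(x + 2)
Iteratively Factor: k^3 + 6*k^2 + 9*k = (k + 3)*(k^2 + 3*k) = (k + 3)^2*(k)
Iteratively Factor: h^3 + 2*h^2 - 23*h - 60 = (h - 5)*(h^2 + 7*h + 12) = (h - 5)*(h + 4)*(h + 3)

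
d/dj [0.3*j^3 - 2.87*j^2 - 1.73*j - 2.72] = 0.9*j^2 - 5.74*j - 1.73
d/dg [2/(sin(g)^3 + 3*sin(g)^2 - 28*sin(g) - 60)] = 2*(-3*sin(g)^2 - 6*sin(g) + 28)*cos(g)/(sin(g)^3 + 3*sin(g)^2 - 28*sin(g) - 60)^2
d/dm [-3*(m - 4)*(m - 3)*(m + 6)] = -9*m^2 + 6*m + 90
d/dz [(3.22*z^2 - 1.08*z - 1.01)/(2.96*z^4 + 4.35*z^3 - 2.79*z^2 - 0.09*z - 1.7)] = (-19.0624*z^5 - 4.4166*z^4 + 21.3544*z^3 + 9.8775*z^2 - 16.5838*z + 1.7451)/(8.7616*z^8 + 25.752*z^7 + 2.4057*z^6 - 24.8058*z^5 - 3.0629*z^4 - 14.2878*z^3 + 9.4941*z^2 + 0.306*z + 2.89)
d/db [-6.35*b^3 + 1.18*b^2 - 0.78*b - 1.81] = -19.05*b^2 + 2.36*b - 0.78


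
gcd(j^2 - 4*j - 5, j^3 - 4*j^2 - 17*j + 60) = j - 5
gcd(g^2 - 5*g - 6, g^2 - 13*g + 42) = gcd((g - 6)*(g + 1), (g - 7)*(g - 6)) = g - 6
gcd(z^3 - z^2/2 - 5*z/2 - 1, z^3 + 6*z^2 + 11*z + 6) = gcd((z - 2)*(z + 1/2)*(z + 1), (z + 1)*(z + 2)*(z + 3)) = z + 1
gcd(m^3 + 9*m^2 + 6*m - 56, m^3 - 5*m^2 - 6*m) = 1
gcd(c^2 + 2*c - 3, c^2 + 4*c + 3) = c + 3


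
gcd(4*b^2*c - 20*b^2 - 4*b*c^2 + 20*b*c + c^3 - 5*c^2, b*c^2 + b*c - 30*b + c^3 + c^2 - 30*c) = c - 5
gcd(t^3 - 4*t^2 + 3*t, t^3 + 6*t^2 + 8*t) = t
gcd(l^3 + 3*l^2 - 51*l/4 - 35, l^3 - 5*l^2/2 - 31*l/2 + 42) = l^2 + l/2 - 14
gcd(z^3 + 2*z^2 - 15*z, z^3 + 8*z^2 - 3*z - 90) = z^2 + 2*z - 15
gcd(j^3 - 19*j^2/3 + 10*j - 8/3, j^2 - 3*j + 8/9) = j - 1/3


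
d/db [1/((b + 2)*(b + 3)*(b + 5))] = (-(b + 2)*(b + 3) - (b + 2)*(b + 5) - (b + 3)*(b + 5))/((b + 2)^2*(b + 3)^2*(b + 5)^2)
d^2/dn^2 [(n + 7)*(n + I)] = 2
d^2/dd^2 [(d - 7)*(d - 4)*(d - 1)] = 6*d - 24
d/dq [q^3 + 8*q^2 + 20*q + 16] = 3*q^2 + 16*q + 20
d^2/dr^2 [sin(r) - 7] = -sin(r)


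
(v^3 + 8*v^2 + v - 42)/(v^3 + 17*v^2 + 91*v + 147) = (v - 2)/(v + 7)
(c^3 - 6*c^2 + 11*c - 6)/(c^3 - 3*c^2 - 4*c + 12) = (c - 1)/(c + 2)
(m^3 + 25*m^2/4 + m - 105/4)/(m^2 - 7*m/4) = m + 8 + 15/m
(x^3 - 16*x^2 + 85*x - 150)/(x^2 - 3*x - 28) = (-x^3 + 16*x^2 - 85*x + 150)/(-x^2 + 3*x + 28)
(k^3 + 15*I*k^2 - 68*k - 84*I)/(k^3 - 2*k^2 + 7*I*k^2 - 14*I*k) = (k^2 + 8*I*k - 12)/(k*(k - 2))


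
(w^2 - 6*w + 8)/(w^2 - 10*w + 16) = (w - 4)/(w - 8)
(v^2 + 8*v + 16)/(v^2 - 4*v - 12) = (v^2 + 8*v + 16)/(v^2 - 4*v - 12)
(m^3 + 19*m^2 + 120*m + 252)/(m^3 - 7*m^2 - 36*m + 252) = (m^2 + 13*m + 42)/(m^2 - 13*m + 42)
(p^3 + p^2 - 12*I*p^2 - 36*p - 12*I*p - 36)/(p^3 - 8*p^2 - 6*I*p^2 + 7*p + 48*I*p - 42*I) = (p^2 + p*(1 - 6*I) - 6*I)/(p^2 - 8*p + 7)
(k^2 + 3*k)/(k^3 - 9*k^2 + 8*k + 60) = k*(k + 3)/(k^3 - 9*k^2 + 8*k + 60)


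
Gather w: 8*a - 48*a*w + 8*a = -48*a*w + 16*a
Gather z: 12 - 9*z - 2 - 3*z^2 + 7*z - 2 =-3*z^2 - 2*z + 8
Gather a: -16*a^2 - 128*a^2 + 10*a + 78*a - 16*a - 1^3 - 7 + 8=-144*a^2 + 72*a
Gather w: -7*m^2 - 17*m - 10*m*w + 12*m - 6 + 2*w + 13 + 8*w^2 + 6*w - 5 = -7*m^2 - 5*m + 8*w^2 + w*(8 - 10*m) + 2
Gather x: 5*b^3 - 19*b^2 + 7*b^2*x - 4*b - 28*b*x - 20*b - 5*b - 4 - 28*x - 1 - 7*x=5*b^3 - 19*b^2 - 29*b + x*(7*b^2 - 28*b - 35) - 5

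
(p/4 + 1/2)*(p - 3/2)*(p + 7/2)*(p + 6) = p^4/4 + 5*p^3/2 + 91*p^2/16 - 9*p/2 - 63/4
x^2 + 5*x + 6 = (x + 2)*(x + 3)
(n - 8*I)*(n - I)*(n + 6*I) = n^3 - 3*I*n^2 + 46*n - 48*I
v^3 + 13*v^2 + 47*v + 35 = (v + 1)*(v + 5)*(v + 7)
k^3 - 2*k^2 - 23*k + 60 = (k - 4)*(k - 3)*(k + 5)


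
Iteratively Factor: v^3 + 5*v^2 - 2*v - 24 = (v - 2)*(v^2 + 7*v + 12) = (v - 2)*(v + 4)*(v + 3)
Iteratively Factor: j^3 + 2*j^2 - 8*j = (j)*(j^2 + 2*j - 8) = j*(j + 4)*(j - 2)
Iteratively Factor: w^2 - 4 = (w + 2)*(w - 2)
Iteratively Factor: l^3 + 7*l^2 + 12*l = (l + 4)*(l^2 + 3*l) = l*(l + 4)*(l + 3)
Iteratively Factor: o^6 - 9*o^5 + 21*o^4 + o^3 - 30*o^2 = (o - 5)*(o^5 - 4*o^4 + o^3 + 6*o^2) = (o - 5)*(o - 3)*(o^4 - o^3 - 2*o^2) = o*(o - 5)*(o - 3)*(o^3 - o^2 - 2*o) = o*(o - 5)*(o - 3)*(o + 1)*(o^2 - 2*o) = o*(o - 5)*(o - 3)*(o - 2)*(o + 1)*(o)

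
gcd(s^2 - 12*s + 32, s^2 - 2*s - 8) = s - 4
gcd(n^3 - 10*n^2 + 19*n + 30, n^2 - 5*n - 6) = n^2 - 5*n - 6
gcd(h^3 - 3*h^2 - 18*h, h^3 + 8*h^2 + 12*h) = h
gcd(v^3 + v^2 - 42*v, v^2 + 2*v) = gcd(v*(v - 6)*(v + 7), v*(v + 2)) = v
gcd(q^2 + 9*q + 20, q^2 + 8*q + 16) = q + 4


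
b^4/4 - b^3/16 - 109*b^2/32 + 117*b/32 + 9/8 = (b/4 + 1)*(b - 3)*(b - 3/2)*(b + 1/4)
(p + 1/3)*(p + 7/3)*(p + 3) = p^3 + 17*p^2/3 + 79*p/9 + 7/3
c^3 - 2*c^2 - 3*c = c*(c - 3)*(c + 1)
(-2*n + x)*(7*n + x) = -14*n^2 + 5*n*x + x^2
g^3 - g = g*(g - 1)*(g + 1)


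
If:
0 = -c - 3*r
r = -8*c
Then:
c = 0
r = 0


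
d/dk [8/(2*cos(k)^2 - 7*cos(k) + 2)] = 8*(4*cos(k) - 7)*sin(k)/(-7*cos(k) + cos(2*k) + 3)^2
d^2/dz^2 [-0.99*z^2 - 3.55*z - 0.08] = -1.98000000000000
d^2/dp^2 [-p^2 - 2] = -2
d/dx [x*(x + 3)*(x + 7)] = 3*x^2 + 20*x + 21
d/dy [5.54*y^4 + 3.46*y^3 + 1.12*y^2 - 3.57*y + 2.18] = 22.16*y^3 + 10.38*y^2 + 2.24*y - 3.57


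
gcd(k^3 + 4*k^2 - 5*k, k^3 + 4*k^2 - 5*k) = k^3 + 4*k^2 - 5*k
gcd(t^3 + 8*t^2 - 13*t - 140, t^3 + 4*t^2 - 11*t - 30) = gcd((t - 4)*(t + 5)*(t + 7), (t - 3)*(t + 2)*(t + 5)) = t + 5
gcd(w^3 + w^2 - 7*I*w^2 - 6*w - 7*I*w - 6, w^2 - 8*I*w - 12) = w - 6*I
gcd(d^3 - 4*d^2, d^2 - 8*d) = d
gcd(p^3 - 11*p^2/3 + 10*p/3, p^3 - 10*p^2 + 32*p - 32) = p - 2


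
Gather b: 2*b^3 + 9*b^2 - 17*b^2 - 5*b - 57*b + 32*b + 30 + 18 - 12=2*b^3 - 8*b^2 - 30*b + 36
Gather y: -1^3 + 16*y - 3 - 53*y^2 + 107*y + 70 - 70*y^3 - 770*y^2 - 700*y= -70*y^3 - 823*y^2 - 577*y + 66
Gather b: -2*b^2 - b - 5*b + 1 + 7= -2*b^2 - 6*b + 8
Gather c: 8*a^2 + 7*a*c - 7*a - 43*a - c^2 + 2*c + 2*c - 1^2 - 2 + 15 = 8*a^2 - 50*a - c^2 + c*(7*a + 4) + 12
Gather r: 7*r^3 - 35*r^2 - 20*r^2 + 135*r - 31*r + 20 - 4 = 7*r^3 - 55*r^2 + 104*r + 16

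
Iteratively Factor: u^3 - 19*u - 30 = (u + 2)*(u^2 - 2*u - 15) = (u + 2)*(u + 3)*(u - 5)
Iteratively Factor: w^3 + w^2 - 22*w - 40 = (w - 5)*(w^2 + 6*w + 8) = (w - 5)*(w + 2)*(w + 4)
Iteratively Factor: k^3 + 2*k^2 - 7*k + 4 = (k - 1)*(k^2 + 3*k - 4) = (k - 1)*(k + 4)*(k - 1)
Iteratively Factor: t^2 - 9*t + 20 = (t - 5)*(t - 4)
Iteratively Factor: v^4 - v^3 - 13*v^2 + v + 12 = (v - 1)*(v^3 - 13*v - 12) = (v - 1)*(v + 3)*(v^2 - 3*v - 4) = (v - 1)*(v + 1)*(v + 3)*(v - 4)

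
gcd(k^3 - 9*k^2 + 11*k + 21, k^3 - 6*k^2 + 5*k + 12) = k^2 - 2*k - 3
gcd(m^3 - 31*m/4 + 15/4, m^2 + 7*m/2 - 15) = m - 5/2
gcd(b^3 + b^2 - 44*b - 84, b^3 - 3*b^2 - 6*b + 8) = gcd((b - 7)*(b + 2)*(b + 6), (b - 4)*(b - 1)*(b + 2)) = b + 2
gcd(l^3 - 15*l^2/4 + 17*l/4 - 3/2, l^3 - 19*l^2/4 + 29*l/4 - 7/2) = l^2 - 3*l + 2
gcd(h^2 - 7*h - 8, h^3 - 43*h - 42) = h + 1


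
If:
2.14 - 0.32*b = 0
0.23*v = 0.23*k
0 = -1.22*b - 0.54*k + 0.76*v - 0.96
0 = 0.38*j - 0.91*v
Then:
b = 6.69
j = 99.26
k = 41.45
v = 41.45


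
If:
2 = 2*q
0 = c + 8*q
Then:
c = -8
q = 1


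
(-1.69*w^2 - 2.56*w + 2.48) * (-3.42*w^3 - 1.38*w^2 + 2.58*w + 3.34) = 5.7798*w^5 + 11.0874*w^4 - 9.309*w^3 - 15.6718*w^2 - 2.152*w + 8.2832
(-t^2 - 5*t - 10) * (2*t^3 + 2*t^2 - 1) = -2*t^5 - 12*t^4 - 30*t^3 - 19*t^2 + 5*t + 10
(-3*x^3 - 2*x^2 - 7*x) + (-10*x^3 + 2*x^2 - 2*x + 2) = -13*x^3 - 9*x + 2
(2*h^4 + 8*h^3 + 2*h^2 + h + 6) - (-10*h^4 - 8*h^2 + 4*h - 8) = 12*h^4 + 8*h^3 + 10*h^2 - 3*h + 14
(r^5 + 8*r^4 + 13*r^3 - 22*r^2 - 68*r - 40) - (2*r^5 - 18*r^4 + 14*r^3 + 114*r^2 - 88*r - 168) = -r^5 + 26*r^4 - r^3 - 136*r^2 + 20*r + 128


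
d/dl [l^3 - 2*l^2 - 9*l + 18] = 3*l^2 - 4*l - 9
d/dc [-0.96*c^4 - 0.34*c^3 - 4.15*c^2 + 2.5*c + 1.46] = -3.84*c^3 - 1.02*c^2 - 8.3*c + 2.5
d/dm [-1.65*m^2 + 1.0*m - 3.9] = 1.0 - 3.3*m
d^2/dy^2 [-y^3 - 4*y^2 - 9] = -6*y - 8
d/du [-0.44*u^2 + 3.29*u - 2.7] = 3.29 - 0.88*u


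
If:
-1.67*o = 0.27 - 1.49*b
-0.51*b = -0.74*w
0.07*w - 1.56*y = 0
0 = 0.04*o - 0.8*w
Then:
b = -0.01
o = -0.17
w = -0.01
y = -0.00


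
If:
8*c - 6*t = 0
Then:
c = 3*t/4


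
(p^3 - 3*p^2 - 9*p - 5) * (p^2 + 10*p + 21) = p^5 + 7*p^4 - 18*p^3 - 158*p^2 - 239*p - 105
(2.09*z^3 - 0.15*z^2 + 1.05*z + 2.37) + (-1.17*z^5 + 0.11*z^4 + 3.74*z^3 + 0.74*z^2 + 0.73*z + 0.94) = -1.17*z^5 + 0.11*z^4 + 5.83*z^3 + 0.59*z^2 + 1.78*z + 3.31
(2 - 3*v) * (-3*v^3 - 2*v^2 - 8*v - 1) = 9*v^4 + 20*v^2 - 13*v - 2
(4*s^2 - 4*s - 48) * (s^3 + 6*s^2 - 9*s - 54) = 4*s^5 + 20*s^4 - 108*s^3 - 468*s^2 + 648*s + 2592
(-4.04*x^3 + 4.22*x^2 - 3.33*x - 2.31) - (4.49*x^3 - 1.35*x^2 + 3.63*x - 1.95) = -8.53*x^3 + 5.57*x^2 - 6.96*x - 0.36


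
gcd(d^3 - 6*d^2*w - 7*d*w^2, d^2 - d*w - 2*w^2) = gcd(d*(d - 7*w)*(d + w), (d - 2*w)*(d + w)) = d + w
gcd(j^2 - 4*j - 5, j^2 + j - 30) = j - 5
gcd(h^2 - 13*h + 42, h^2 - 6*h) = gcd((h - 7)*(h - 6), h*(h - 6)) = h - 6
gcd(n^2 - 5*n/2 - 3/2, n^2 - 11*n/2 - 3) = n + 1/2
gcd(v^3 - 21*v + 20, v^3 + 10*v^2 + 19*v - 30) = v^2 + 4*v - 5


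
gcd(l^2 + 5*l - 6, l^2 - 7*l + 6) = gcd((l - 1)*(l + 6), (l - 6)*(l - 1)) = l - 1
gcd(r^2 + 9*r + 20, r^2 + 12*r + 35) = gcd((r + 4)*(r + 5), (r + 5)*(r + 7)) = r + 5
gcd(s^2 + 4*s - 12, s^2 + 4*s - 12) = s^2 + 4*s - 12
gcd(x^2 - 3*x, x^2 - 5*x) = x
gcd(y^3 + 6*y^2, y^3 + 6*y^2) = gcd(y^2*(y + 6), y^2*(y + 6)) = y^3 + 6*y^2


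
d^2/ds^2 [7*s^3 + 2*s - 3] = 42*s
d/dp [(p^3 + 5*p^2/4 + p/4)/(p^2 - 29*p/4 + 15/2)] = (16*p^4 - 232*p^3 + 211*p^2 + 300*p + 30)/(16*p^4 - 232*p^3 + 1081*p^2 - 1740*p + 900)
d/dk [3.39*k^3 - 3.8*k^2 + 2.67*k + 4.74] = 10.17*k^2 - 7.6*k + 2.67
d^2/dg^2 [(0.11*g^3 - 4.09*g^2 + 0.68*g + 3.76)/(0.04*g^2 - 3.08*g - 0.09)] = (-2.16840434497101e-19*g^5 + 1.0822*g^3 + 0.130704000000009*g^2 - 2.759358*g + 70.92155)/(6.4e-5*g^6 - 0.014784*g^5 + 1.137936*g^4 - 29.151584*g^3 - 2.560356*g^2 - 0.074844*g - 0.000729)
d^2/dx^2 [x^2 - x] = 2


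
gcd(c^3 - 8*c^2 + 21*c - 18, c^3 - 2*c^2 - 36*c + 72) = c - 2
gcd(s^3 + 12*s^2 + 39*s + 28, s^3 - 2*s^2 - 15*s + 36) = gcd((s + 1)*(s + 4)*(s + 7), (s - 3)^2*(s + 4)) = s + 4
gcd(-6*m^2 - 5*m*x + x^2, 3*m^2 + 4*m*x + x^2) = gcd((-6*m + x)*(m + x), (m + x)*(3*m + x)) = m + x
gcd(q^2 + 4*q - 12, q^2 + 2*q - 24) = q + 6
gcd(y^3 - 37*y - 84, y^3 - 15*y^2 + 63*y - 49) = y - 7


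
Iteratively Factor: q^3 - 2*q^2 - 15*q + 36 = (q - 3)*(q^2 + q - 12) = (q - 3)*(q + 4)*(q - 3)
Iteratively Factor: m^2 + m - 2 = (m + 2)*(m - 1)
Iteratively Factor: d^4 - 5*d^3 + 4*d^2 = (d - 1)*(d^3 - 4*d^2) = (d - 4)*(d - 1)*(d^2) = d*(d - 4)*(d - 1)*(d)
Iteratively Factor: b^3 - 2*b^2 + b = (b - 1)*(b^2 - b) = (b - 1)^2*(b)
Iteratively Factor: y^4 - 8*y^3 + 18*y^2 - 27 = (y - 3)*(y^3 - 5*y^2 + 3*y + 9) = (y - 3)*(y + 1)*(y^2 - 6*y + 9) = (y - 3)^2*(y + 1)*(y - 3)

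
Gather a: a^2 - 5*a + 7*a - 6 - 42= a^2 + 2*a - 48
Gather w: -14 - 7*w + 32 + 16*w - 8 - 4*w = 5*w + 10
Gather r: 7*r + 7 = 7*r + 7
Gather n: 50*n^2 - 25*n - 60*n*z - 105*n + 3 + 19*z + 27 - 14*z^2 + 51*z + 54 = 50*n^2 + n*(-60*z - 130) - 14*z^2 + 70*z + 84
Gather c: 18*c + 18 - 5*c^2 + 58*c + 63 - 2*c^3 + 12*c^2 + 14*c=-2*c^3 + 7*c^2 + 90*c + 81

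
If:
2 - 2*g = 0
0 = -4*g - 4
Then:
No Solution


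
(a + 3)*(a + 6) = a^2 + 9*a + 18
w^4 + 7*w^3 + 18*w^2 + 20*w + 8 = (w + 1)*(w + 2)^3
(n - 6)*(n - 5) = n^2 - 11*n + 30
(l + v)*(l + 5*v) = l^2 + 6*l*v + 5*v^2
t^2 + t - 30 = (t - 5)*(t + 6)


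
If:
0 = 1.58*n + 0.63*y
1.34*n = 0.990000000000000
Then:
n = 0.74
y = -1.85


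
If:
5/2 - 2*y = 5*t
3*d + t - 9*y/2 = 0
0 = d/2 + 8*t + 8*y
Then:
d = -440/337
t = 525/674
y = -235/337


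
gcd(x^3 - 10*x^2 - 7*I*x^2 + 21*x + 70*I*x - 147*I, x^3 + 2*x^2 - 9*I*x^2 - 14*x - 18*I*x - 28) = x - 7*I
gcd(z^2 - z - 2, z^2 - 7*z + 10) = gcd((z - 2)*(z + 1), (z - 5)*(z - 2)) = z - 2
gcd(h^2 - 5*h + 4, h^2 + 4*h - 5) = h - 1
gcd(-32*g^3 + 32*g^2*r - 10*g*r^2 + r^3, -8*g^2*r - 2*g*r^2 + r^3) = -4*g + r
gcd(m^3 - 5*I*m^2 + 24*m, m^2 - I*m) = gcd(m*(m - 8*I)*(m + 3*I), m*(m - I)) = m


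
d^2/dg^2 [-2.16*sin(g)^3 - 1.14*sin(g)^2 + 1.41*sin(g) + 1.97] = 0.210000000000003*sin(g) - 4.86*sin(3*g) - 2.28*cos(2*g)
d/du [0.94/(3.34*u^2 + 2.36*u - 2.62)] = (-6.2792*u - 2.2184)/(3.34*u^2 + 2.36*u - 2.62)^2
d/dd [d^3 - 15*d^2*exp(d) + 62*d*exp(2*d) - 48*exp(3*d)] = -15*d^2*exp(d) + 3*d^2 + 124*d*exp(2*d) - 30*d*exp(d) - 144*exp(3*d) + 62*exp(2*d)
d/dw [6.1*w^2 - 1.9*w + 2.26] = 12.2*w - 1.9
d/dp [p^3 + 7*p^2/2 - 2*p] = 3*p^2 + 7*p - 2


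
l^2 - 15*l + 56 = (l - 8)*(l - 7)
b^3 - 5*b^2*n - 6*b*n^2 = b*(b - 6*n)*(b + n)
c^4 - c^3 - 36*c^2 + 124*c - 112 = (c - 4)*(c - 2)^2*(c + 7)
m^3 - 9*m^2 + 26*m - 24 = (m - 4)*(m - 3)*(m - 2)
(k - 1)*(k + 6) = k^2 + 5*k - 6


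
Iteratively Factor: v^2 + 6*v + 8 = (v + 2)*(v + 4)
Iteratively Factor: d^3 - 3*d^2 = (d)*(d^2 - 3*d) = d*(d - 3)*(d)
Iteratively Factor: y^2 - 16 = (y + 4)*(y - 4)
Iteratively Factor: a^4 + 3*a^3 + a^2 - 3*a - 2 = (a - 1)*(a^3 + 4*a^2 + 5*a + 2) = (a - 1)*(a + 1)*(a^2 + 3*a + 2) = (a - 1)*(a + 1)*(a + 2)*(a + 1)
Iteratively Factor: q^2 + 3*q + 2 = (q + 2)*(q + 1)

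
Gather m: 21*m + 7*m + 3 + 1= 28*m + 4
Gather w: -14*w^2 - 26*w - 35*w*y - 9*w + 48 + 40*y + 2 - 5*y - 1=-14*w^2 + w*(-35*y - 35) + 35*y + 49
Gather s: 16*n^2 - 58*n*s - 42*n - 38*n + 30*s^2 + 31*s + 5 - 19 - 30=16*n^2 - 80*n + 30*s^2 + s*(31 - 58*n) - 44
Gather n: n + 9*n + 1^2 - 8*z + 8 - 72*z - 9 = 10*n - 80*z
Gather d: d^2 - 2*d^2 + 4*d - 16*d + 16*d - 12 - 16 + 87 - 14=-d^2 + 4*d + 45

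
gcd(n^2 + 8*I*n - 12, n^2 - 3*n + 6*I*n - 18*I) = n + 6*I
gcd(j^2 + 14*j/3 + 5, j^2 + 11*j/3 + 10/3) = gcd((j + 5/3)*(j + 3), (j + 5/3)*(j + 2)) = j + 5/3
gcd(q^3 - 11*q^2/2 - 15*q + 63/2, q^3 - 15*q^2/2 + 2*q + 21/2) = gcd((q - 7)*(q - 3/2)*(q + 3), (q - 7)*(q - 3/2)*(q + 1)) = q^2 - 17*q/2 + 21/2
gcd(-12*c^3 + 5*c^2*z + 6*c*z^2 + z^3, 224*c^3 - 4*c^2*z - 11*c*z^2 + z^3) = 4*c + z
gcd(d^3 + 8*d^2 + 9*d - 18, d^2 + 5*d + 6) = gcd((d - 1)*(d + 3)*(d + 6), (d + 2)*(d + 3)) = d + 3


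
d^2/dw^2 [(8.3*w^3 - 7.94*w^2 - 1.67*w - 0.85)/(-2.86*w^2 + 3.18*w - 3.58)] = (1.13686837721616e-13*w^5 + 173.843528*w^3 + 120.882648*w^2 - 787.232976*w + 241.333448)/(23.393656*w^6 - 78.033384*w^5 + 174.613296*w^4 - 227.513736*w^3 + 218.571888*w^2 - 122.268456*w + 45.882712)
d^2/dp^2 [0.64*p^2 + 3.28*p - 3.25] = 1.28000000000000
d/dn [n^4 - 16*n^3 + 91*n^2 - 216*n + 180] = 4*n^3 - 48*n^2 + 182*n - 216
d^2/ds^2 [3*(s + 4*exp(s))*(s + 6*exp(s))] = 30*s*exp(s) + 288*exp(2*s) + 60*exp(s) + 6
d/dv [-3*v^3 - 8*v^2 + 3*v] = -9*v^2 - 16*v + 3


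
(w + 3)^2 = w^2 + 6*w + 9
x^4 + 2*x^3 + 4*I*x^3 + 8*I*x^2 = x^2*(x + 2)*(x + 4*I)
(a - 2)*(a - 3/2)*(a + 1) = a^3 - 5*a^2/2 - a/2 + 3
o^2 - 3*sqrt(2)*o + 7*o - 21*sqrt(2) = (o + 7)*(o - 3*sqrt(2))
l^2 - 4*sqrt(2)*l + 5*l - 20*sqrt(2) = (l + 5)*(l - 4*sqrt(2))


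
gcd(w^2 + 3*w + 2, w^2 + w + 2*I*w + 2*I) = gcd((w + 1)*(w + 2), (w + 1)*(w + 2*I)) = w + 1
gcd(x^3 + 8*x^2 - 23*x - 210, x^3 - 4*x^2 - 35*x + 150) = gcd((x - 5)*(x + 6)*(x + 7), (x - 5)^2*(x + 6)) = x^2 + x - 30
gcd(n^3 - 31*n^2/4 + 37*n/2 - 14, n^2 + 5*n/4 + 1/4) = 1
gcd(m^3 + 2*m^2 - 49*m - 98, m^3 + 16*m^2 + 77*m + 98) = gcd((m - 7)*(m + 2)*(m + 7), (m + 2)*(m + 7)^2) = m^2 + 9*m + 14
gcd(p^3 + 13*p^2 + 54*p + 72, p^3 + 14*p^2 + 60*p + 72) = p + 6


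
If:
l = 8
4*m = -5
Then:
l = 8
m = -5/4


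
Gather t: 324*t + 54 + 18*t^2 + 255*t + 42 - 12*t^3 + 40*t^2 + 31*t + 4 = -12*t^3 + 58*t^2 + 610*t + 100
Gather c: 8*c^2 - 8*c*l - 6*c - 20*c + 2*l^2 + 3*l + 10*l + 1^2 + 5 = 8*c^2 + c*(-8*l - 26) + 2*l^2 + 13*l + 6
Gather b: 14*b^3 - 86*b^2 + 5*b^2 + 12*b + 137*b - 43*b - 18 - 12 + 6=14*b^3 - 81*b^2 + 106*b - 24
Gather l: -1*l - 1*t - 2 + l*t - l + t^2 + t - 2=l*(t - 2) + t^2 - 4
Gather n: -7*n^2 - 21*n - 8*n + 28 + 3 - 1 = -7*n^2 - 29*n + 30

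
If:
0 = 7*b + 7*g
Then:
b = -g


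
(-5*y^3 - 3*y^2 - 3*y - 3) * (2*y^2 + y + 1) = -10*y^5 - 11*y^4 - 14*y^3 - 12*y^2 - 6*y - 3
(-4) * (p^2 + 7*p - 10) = -4*p^2 - 28*p + 40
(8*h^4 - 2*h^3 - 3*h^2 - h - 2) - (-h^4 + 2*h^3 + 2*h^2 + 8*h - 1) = 9*h^4 - 4*h^3 - 5*h^2 - 9*h - 1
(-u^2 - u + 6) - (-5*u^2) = 4*u^2 - u + 6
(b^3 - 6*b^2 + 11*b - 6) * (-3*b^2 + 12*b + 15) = -3*b^5 + 30*b^4 - 90*b^3 + 60*b^2 + 93*b - 90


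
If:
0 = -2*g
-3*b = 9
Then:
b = -3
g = 0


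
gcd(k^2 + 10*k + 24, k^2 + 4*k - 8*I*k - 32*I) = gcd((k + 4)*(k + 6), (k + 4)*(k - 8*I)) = k + 4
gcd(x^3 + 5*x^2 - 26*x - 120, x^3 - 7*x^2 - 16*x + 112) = x + 4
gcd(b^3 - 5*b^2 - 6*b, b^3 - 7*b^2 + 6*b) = b^2 - 6*b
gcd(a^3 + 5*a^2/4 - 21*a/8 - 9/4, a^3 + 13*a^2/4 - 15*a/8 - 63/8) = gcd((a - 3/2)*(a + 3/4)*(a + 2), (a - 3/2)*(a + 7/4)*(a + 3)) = a - 3/2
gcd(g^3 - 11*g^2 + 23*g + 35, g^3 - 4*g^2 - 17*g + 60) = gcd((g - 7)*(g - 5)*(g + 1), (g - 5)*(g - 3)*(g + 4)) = g - 5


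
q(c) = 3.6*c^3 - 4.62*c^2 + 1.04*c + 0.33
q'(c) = 10.8*c^2 - 9.24*c + 1.04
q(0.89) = 0.13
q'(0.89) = 1.37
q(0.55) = 0.10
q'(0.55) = -0.78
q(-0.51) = -1.88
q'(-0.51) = 8.56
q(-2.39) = -77.69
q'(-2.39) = 84.81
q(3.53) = 104.78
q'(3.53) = 103.00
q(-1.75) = -34.93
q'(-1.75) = 50.28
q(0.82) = 0.06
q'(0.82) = 0.73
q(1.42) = 2.80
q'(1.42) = 9.70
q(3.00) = 59.07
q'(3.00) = 70.52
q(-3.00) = -141.57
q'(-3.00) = 125.96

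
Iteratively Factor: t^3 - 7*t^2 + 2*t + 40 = (t + 2)*(t^2 - 9*t + 20) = (t - 4)*(t + 2)*(t - 5)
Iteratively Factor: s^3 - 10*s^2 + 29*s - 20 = (s - 1)*(s^2 - 9*s + 20) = (s - 5)*(s - 1)*(s - 4)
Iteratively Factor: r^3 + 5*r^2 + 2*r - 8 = (r + 2)*(r^2 + 3*r - 4) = (r - 1)*(r + 2)*(r + 4)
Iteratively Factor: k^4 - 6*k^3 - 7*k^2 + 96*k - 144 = (k - 3)*(k^3 - 3*k^2 - 16*k + 48) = (k - 4)*(k - 3)*(k^2 + k - 12) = (k - 4)*(k - 3)*(k + 4)*(k - 3)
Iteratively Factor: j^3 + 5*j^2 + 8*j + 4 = (j + 2)*(j^2 + 3*j + 2) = (j + 2)^2*(j + 1)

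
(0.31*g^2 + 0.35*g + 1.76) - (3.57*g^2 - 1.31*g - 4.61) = -3.26*g^2 + 1.66*g + 6.37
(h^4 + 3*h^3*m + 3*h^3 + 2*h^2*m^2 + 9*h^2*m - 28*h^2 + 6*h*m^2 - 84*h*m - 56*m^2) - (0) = h^4 + 3*h^3*m + 3*h^3 + 2*h^2*m^2 + 9*h^2*m - 28*h^2 + 6*h*m^2 - 84*h*m - 56*m^2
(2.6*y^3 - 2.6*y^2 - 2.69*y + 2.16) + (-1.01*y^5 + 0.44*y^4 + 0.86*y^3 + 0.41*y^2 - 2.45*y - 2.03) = -1.01*y^5 + 0.44*y^4 + 3.46*y^3 - 2.19*y^2 - 5.14*y + 0.13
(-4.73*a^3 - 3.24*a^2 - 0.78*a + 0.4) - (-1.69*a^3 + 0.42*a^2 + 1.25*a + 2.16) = -3.04*a^3 - 3.66*a^2 - 2.03*a - 1.76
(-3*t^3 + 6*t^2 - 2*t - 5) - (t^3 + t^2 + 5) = -4*t^3 + 5*t^2 - 2*t - 10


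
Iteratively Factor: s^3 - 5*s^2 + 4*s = (s - 4)*(s^2 - s) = (s - 4)*(s - 1)*(s)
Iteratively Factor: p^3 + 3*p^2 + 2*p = (p + 1)*(p^2 + 2*p) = p*(p + 1)*(p + 2)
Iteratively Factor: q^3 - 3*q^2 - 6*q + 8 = (q + 2)*(q^2 - 5*q + 4) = (q - 1)*(q + 2)*(q - 4)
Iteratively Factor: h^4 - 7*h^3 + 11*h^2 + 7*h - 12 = (h - 3)*(h^3 - 4*h^2 - h + 4) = (h - 3)*(h - 1)*(h^2 - 3*h - 4) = (h - 3)*(h - 1)*(h + 1)*(h - 4)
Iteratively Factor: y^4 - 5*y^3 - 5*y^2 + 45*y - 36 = (y - 3)*(y^3 - 2*y^2 - 11*y + 12) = (y - 3)*(y - 1)*(y^2 - y - 12) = (y - 4)*(y - 3)*(y - 1)*(y + 3)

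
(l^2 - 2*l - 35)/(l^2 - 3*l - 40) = (l - 7)/(l - 8)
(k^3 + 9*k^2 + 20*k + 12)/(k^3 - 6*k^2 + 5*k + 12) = (k^2 + 8*k + 12)/(k^2 - 7*k + 12)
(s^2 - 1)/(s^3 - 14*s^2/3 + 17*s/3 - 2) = 3*(s + 1)/(3*s^2 - 11*s + 6)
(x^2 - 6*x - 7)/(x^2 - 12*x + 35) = (x + 1)/(x - 5)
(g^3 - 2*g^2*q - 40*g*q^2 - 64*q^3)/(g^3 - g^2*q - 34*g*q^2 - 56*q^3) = (-g + 8*q)/(-g + 7*q)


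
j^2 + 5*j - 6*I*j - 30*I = (j + 5)*(j - 6*I)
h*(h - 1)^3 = h^4 - 3*h^3 + 3*h^2 - h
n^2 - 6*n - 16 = (n - 8)*(n + 2)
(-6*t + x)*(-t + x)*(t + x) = 6*t^3 - t^2*x - 6*t*x^2 + x^3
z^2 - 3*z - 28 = (z - 7)*(z + 4)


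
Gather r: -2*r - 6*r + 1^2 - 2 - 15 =-8*r - 16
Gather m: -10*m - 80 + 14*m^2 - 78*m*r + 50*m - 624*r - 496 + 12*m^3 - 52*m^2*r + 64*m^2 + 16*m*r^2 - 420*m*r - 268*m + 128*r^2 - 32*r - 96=12*m^3 + m^2*(78 - 52*r) + m*(16*r^2 - 498*r - 228) + 128*r^2 - 656*r - 672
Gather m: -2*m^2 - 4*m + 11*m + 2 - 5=-2*m^2 + 7*m - 3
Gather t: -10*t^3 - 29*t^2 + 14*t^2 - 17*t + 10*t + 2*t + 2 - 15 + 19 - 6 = -10*t^3 - 15*t^2 - 5*t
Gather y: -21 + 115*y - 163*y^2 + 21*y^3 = 21*y^3 - 163*y^2 + 115*y - 21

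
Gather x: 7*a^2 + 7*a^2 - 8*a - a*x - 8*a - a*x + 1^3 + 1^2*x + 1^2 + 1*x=14*a^2 - 16*a + x*(2 - 2*a) + 2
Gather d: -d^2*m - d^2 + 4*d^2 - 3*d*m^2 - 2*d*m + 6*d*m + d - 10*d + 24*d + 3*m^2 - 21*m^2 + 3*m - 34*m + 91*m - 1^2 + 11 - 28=d^2*(3 - m) + d*(-3*m^2 + 4*m + 15) - 18*m^2 + 60*m - 18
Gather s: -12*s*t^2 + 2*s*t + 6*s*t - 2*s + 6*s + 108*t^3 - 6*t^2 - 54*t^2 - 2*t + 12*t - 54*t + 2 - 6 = s*(-12*t^2 + 8*t + 4) + 108*t^3 - 60*t^2 - 44*t - 4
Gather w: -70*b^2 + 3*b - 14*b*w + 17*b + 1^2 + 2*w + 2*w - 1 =-70*b^2 + 20*b + w*(4 - 14*b)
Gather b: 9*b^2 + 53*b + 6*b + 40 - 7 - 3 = 9*b^2 + 59*b + 30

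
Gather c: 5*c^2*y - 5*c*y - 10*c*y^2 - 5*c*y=5*c^2*y + c*(-10*y^2 - 10*y)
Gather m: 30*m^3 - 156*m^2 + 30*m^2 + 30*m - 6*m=30*m^3 - 126*m^2 + 24*m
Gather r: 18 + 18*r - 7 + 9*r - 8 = 27*r + 3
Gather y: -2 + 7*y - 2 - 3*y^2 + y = -3*y^2 + 8*y - 4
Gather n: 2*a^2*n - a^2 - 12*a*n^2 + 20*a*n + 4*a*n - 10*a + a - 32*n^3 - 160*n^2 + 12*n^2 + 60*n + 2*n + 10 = -a^2 - 9*a - 32*n^3 + n^2*(-12*a - 148) + n*(2*a^2 + 24*a + 62) + 10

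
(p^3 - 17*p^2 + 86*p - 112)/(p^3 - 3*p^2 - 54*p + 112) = (p - 7)/(p + 7)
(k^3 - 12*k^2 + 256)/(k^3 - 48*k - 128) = (k - 8)/(k + 4)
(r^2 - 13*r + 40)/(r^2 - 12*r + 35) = (r - 8)/(r - 7)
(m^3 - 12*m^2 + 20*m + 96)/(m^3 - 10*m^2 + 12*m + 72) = (m - 8)/(m - 6)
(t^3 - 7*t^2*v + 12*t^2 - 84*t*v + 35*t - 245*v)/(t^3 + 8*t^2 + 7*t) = (t^2 - 7*t*v + 5*t - 35*v)/(t*(t + 1))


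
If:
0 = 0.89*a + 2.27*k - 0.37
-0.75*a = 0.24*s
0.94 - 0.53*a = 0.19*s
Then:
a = -14.75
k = 5.94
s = 46.08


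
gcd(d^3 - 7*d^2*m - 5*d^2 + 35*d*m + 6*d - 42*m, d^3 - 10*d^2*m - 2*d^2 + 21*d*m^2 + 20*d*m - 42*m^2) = d^2 - 7*d*m - 2*d + 14*m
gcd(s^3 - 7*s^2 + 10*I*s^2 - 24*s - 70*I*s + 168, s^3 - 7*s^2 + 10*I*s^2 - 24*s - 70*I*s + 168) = s^3 + s^2*(-7 + 10*I) + s*(-24 - 70*I) + 168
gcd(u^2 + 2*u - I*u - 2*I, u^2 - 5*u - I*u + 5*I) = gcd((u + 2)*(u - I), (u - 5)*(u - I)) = u - I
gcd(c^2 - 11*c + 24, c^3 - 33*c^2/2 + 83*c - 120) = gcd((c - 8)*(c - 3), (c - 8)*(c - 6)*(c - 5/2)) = c - 8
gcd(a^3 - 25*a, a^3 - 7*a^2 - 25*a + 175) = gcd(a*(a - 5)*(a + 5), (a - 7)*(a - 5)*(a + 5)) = a^2 - 25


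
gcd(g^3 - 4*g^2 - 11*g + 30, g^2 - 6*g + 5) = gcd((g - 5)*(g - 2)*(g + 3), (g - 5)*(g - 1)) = g - 5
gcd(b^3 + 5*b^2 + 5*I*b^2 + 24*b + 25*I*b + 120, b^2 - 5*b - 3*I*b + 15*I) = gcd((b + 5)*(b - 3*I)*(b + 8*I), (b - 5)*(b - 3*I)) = b - 3*I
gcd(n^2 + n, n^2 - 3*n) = n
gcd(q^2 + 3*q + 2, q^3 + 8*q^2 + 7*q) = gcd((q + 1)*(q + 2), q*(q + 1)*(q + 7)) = q + 1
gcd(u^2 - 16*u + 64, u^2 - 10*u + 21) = 1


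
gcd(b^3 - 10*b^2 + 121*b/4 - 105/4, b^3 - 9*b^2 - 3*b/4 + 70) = b - 7/2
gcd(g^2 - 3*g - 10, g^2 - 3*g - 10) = g^2 - 3*g - 10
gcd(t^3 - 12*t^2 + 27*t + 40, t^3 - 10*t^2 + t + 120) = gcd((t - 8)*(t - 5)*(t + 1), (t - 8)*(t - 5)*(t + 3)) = t^2 - 13*t + 40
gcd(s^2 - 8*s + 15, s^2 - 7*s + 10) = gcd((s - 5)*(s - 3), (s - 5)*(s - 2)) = s - 5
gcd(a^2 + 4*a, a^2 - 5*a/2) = a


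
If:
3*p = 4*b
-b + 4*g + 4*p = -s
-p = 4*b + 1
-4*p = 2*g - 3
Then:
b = -3/16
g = 2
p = -1/4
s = -115/16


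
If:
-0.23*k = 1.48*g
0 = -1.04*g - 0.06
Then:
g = -0.06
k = 0.37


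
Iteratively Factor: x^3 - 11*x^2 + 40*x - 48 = (x - 3)*(x^2 - 8*x + 16) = (x - 4)*(x - 3)*(x - 4)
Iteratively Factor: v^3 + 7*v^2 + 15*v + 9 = (v + 3)*(v^2 + 4*v + 3) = (v + 1)*(v + 3)*(v + 3)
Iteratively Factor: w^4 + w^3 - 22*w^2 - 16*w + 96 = (w + 4)*(w^3 - 3*w^2 - 10*w + 24) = (w + 3)*(w + 4)*(w^2 - 6*w + 8) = (w - 2)*(w + 3)*(w + 4)*(w - 4)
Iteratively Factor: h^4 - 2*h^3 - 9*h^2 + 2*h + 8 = (h - 1)*(h^3 - h^2 - 10*h - 8) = (h - 4)*(h - 1)*(h^2 + 3*h + 2) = (h - 4)*(h - 1)*(h + 2)*(h + 1)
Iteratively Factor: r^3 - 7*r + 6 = (r - 1)*(r^2 + r - 6) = (r - 2)*(r - 1)*(r + 3)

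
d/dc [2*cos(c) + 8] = -2*sin(c)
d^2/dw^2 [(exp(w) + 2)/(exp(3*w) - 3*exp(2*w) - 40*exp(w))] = (4*exp(5*w) + 9*exp(4*w) + 103*exp(3*w) - 208*exp(2*w) + 720*exp(w) + 3200)*exp(-w)/(exp(6*w) - 9*exp(5*w) - 93*exp(4*w) + 693*exp(3*w) + 3720*exp(2*w) - 14400*exp(w) - 64000)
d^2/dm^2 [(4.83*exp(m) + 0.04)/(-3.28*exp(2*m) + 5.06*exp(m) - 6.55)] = (-51.963072*exp(4*m) - 81.883888*exp(3*m) + 624.597936*exp(2*m) - 157.667394*exp(m) - 208.544795)*exp(m)/(35.287552*exp(6*m) - 163.312512*exp(5*m) + 463.341984*exp(4*m) - 781.808456*exp(3*m) + 925.27134*exp(2*m) - 651.25995*exp(m) + 281.011375)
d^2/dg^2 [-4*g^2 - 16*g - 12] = -8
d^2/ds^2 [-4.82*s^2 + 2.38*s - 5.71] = -9.64000000000000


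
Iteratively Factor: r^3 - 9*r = (r + 3)*(r^2 - 3*r) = (r - 3)*(r + 3)*(r)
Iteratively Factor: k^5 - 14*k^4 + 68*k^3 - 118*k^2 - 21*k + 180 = (k + 1)*(k^4 - 15*k^3 + 83*k^2 - 201*k + 180) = (k - 5)*(k + 1)*(k^3 - 10*k^2 + 33*k - 36) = (k - 5)*(k - 3)*(k + 1)*(k^2 - 7*k + 12) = (k - 5)*(k - 3)^2*(k + 1)*(k - 4)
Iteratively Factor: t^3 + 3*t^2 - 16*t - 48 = (t + 4)*(t^2 - t - 12) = (t - 4)*(t + 4)*(t + 3)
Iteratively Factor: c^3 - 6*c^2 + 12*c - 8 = (c - 2)*(c^2 - 4*c + 4) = (c - 2)^2*(c - 2)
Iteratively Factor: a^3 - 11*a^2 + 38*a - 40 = (a - 5)*(a^2 - 6*a + 8) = (a - 5)*(a - 4)*(a - 2)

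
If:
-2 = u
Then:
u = -2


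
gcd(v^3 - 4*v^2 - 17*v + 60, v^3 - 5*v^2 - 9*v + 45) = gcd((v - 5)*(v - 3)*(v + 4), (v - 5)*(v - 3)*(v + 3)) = v^2 - 8*v + 15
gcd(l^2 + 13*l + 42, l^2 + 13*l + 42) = l^2 + 13*l + 42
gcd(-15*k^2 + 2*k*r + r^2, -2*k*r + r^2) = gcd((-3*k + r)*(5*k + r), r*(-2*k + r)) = 1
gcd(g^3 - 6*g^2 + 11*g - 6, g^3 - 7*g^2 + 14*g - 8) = g^2 - 3*g + 2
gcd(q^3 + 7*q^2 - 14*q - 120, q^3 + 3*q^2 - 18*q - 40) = q^2 + q - 20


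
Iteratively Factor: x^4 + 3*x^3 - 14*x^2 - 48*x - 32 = (x + 4)*(x^3 - x^2 - 10*x - 8) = (x + 1)*(x + 4)*(x^2 - 2*x - 8) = (x + 1)*(x + 2)*(x + 4)*(x - 4)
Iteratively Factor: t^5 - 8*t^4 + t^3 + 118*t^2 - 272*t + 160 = (t + 4)*(t^4 - 12*t^3 + 49*t^2 - 78*t + 40) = (t - 5)*(t + 4)*(t^3 - 7*t^2 + 14*t - 8) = (t - 5)*(t - 4)*(t + 4)*(t^2 - 3*t + 2) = (t - 5)*(t - 4)*(t - 1)*(t + 4)*(t - 2)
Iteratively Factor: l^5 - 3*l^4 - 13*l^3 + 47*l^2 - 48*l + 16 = (l - 1)*(l^4 - 2*l^3 - 15*l^2 + 32*l - 16) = (l - 1)^2*(l^3 - l^2 - 16*l + 16) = (l - 4)*(l - 1)^2*(l^2 + 3*l - 4) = (l - 4)*(l - 1)^2*(l + 4)*(l - 1)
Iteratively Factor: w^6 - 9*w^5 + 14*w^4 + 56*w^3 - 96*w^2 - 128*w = (w - 4)*(w^5 - 5*w^4 - 6*w^3 + 32*w^2 + 32*w) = w*(w - 4)*(w^4 - 5*w^3 - 6*w^2 + 32*w + 32) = w*(w - 4)^2*(w^3 - w^2 - 10*w - 8) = w*(w - 4)^2*(w + 1)*(w^2 - 2*w - 8) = w*(w - 4)^3*(w + 1)*(w + 2)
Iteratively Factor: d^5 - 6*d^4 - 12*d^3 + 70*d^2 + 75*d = (d + 1)*(d^4 - 7*d^3 - 5*d^2 + 75*d) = (d + 1)*(d + 3)*(d^3 - 10*d^2 + 25*d) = (d - 5)*(d + 1)*(d + 3)*(d^2 - 5*d) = (d - 5)^2*(d + 1)*(d + 3)*(d)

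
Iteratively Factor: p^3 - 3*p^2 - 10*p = (p)*(p^2 - 3*p - 10) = p*(p - 5)*(p + 2)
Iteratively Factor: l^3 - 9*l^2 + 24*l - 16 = (l - 4)*(l^2 - 5*l + 4) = (l - 4)^2*(l - 1)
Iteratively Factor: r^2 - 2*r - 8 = (r + 2)*(r - 4)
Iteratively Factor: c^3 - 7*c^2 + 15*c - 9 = (c - 3)*(c^2 - 4*c + 3) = (c - 3)*(c - 1)*(c - 3)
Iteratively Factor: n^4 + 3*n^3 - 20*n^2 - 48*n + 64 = (n + 4)*(n^3 - n^2 - 16*n + 16) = (n + 4)^2*(n^2 - 5*n + 4) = (n - 4)*(n + 4)^2*(n - 1)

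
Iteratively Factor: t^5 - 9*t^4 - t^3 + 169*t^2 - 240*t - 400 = (t + 4)*(t^4 - 13*t^3 + 51*t^2 - 35*t - 100) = (t - 4)*(t + 4)*(t^3 - 9*t^2 + 15*t + 25) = (t - 4)*(t + 1)*(t + 4)*(t^2 - 10*t + 25) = (t - 5)*(t - 4)*(t + 1)*(t + 4)*(t - 5)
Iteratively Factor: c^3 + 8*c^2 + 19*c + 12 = (c + 1)*(c^2 + 7*c + 12) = (c + 1)*(c + 3)*(c + 4)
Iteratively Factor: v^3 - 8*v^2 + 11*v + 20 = (v + 1)*(v^2 - 9*v + 20) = (v - 5)*(v + 1)*(v - 4)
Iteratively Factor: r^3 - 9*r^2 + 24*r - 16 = (r - 4)*(r^2 - 5*r + 4) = (r - 4)*(r - 1)*(r - 4)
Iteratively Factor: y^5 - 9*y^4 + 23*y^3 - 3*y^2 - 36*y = (y + 1)*(y^4 - 10*y^3 + 33*y^2 - 36*y) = (y - 4)*(y + 1)*(y^3 - 6*y^2 + 9*y) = (y - 4)*(y - 3)*(y + 1)*(y^2 - 3*y) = (y - 4)*(y - 3)^2*(y + 1)*(y)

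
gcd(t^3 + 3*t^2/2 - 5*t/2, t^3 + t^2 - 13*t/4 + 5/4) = t^2 + 3*t/2 - 5/2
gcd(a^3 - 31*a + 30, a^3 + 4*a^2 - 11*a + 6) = a^2 + 5*a - 6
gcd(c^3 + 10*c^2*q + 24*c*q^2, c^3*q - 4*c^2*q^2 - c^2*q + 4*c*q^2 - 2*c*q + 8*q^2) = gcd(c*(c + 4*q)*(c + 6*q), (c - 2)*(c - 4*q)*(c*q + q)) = 1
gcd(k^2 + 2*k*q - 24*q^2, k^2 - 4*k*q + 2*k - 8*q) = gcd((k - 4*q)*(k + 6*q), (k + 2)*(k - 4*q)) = -k + 4*q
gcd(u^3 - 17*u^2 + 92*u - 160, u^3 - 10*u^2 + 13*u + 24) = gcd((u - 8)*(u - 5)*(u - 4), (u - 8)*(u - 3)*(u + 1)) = u - 8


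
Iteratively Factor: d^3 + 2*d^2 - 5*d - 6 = (d + 1)*(d^2 + d - 6) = (d + 1)*(d + 3)*(d - 2)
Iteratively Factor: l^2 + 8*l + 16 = (l + 4)*(l + 4)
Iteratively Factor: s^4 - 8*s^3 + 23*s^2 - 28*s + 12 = (s - 3)*(s^3 - 5*s^2 + 8*s - 4) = (s - 3)*(s - 2)*(s^2 - 3*s + 2) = (s - 3)*(s - 2)^2*(s - 1)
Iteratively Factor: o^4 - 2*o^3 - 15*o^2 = (o + 3)*(o^3 - 5*o^2) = o*(o + 3)*(o^2 - 5*o) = o*(o - 5)*(o + 3)*(o)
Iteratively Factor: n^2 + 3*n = (n + 3)*(n)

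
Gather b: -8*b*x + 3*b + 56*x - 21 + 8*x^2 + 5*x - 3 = b*(3 - 8*x) + 8*x^2 + 61*x - 24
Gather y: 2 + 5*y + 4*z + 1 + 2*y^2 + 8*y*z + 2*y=2*y^2 + y*(8*z + 7) + 4*z + 3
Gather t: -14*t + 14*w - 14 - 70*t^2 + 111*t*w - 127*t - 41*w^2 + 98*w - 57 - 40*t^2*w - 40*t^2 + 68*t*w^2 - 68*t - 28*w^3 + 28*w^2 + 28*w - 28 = t^2*(-40*w - 110) + t*(68*w^2 + 111*w - 209) - 28*w^3 - 13*w^2 + 140*w - 99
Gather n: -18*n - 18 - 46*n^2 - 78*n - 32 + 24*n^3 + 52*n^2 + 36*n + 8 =24*n^3 + 6*n^2 - 60*n - 42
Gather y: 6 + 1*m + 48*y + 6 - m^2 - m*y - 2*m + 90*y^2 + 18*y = -m^2 - m + 90*y^2 + y*(66 - m) + 12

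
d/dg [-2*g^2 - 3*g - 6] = -4*g - 3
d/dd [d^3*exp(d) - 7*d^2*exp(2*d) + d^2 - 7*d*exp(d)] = d^3*exp(d) - 14*d^2*exp(2*d) + 3*d^2*exp(d) - 14*d*exp(2*d) - 7*d*exp(d) + 2*d - 7*exp(d)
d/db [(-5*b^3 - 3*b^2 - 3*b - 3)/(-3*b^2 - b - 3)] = (15*b^4 + 10*b^3 + 39*b^2 + 6)/(9*b^4 + 6*b^3 + 19*b^2 + 6*b + 9)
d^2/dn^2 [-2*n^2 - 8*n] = -4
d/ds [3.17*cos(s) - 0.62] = -3.17*sin(s)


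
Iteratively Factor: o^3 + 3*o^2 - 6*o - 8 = (o + 4)*(o^2 - o - 2) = (o + 1)*(o + 4)*(o - 2)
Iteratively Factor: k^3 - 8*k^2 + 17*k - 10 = (k - 5)*(k^2 - 3*k + 2) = (k - 5)*(k - 2)*(k - 1)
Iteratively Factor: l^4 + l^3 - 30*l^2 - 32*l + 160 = (l - 5)*(l^3 + 6*l^2 - 32) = (l - 5)*(l + 4)*(l^2 + 2*l - 8) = (l - 5)*(l - 2)*(l + 4)*(l + 4)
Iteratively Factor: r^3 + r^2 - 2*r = (r + 2)*(r^2 - r) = (r - 1)*(r + 2)*(r)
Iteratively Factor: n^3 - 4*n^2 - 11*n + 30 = (n - 2)*(n^2 - 2*n - 15) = (n - 5)*(n - 2)*(n + 3)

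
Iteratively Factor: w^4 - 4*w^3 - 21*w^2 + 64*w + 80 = (w - 5)*(w^3 + w^2 - 16*w - 16) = (w - 5)*(w - 4)*(w^2 + 5*w + 4) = (w - 5)*(w - 4)*(w + 4)*(w + 1)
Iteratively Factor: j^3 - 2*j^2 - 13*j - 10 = (j - 5)*(j^2 + 3*j + 2) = (j - 5)*(j + 1)*(j + 2)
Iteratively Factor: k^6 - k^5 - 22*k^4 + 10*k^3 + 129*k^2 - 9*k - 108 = (k - 4)*(k^5 + 3*k^4 - 10*k^3 - 30*k^2 + 9*k + 27) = (k - 4)*(k + 3)*(k^4 - 10*k^2 + 9) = (k - 4)*(k + 1)*(k + 3)*(k^3 - k^2 - 9*k + 9) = (k - 4)*(k + 1)*(k + 3)^2*(k^2 - 4*k + 3) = (k - 4)*(k - 1)*(k + 1)*(k + 3)^2*(k - 3)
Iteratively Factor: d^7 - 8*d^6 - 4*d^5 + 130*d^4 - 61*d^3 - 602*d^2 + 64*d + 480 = (d - 4)*(d^6 - 4*d^5 - 20*d^4 + 50*d^3 + 139*d^2 - 46*d - 120) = (d - 4)*(d + 3)*(d^5 - 7*d^4 + d^3 + 47*d^2 - 2*d - 40) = (d - 4)*(d + 2)*(d + 3)*(d^4 - 9*d^3 + 19*d^2 + 9*d - 20) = (d - 4)*(d + 1)*(d + 2)*(d + 3)*(d^3 - 10*d^2 + 29*d - 20) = (d - 4)^2*(d + 1)*(d + 2)*(d + 3)*(d^2 - 6*d + 5) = (d - 5)*(d - 4)^2*(d + 1)*(d + 2)*(d + 3)*(d - 1)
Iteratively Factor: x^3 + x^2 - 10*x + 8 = (x - 1)*(x^2 + 2*x - 8) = (x - 2)*(x - 1)*(x + 4)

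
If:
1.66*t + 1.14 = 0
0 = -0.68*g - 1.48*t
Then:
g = 1.49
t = -0.69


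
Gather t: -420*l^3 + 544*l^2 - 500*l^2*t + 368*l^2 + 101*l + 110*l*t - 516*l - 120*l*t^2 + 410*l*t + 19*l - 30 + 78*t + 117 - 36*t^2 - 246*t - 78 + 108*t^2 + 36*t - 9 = -420*l^3 + 912*l^2 - 396*l + t^2*(72 - 120*l) + t*(-500*l^2 + 520*l - 132)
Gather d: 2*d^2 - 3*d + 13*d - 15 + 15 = 2*d^2 + 10*d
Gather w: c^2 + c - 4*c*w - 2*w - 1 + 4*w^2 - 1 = c^2 + c + 4*w^2 + w*(-4*c - 2) - 2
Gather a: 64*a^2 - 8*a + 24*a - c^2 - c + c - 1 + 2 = 64*a^2 + 16*a - c^2 + 1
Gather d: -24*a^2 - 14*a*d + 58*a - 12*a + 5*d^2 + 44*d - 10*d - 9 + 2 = -24*a^2 + 46*a + 5*d^2 + d*(34 - 14*a) - 7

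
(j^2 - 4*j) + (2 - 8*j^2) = -7*j^2 - 4*j + 2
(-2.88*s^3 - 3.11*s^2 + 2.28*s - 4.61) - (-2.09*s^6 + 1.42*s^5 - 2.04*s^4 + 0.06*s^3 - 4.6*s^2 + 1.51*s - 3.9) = 2.09*s^6 - 1.42*s^5 + 2.04*s^4 - 2.94*s^3 + 1.49*s^2 + 0.77*s - 0.71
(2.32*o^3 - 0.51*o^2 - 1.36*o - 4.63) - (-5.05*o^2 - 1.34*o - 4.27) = 2.32*o^3 + 4.54*o^2 - 0.02*o - 0.36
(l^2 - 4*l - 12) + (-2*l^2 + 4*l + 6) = -l^2 - 6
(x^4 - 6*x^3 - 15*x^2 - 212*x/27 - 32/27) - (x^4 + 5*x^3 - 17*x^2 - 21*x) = -11*x^3 + 2*x^2 + 355*x/27 - 32/27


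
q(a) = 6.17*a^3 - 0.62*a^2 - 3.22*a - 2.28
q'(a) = 18.51*a^2 - 1.24*a - 3.22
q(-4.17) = -447.03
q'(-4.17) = 323.82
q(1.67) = 19.35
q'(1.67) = 46.33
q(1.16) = 2.78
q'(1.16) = 20.25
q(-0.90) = -4.38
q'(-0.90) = 12.89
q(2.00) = 38.16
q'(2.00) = 68.34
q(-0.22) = -1.67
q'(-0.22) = -2.05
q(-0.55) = -1.72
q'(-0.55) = 3.06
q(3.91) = 344.47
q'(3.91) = 274.91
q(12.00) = 10531.56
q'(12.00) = 2647.34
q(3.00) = 149.07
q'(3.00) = 159.65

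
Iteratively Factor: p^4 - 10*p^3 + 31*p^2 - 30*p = (p)*(p^3 - 10*p^2 + 31*p - 30) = p*(p - 3)*(p^2 - 7*p + 10) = p*(p - 5)*(p - 3)*(p - 2)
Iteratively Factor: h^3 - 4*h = (h - 2)*(h^2 + 2*h) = (h - 2)*(h + 2)*(h)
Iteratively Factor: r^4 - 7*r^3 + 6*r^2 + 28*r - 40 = (r + 2)*(r^3 - 9*r^2 + 24*r - 20) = (r - 2)*(r + 2)*(r^2 - 7*r + 10) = (r - 5)*(r - 2)*(r + 2)*(r - 2)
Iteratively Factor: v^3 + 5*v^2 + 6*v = (v)*(v^2 + 5*v + 6) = v*(v + 3)*(v + 2)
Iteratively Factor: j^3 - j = (j)*(j^2 - 1) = j*(j + 1)*(j - 1)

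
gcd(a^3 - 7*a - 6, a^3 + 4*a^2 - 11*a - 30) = a^2 - a - 6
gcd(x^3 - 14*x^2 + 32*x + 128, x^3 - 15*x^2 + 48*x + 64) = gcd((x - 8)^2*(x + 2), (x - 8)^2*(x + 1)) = x^2 - 16*x + 64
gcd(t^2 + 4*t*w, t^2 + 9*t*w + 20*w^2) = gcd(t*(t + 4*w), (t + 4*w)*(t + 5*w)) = t + 4*w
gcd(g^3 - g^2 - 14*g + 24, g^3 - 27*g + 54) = g - 3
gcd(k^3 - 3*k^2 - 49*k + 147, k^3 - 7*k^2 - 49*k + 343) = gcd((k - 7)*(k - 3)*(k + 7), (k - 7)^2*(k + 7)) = k^2 - 49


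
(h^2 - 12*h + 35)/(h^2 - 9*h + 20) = (h - 7)/(h - 4)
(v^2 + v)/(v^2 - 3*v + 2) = v*(v + 1)/(v^2 - 3*v + 2)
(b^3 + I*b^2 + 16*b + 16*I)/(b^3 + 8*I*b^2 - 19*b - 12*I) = (b - 4*I)/(b + 3*I)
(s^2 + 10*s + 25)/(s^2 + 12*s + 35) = (s + 5)/(s + 7)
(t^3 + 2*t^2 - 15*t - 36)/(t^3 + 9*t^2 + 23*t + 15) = (t^2 - t - 12)/(t^2 + 6*t + 5)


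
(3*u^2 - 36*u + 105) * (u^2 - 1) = 3*u^4 - 36*u^3 + 102*u^2 + 36*u - 105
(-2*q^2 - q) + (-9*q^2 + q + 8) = 8 - 11*q^2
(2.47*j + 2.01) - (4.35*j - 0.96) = 2.97 - 1.88*j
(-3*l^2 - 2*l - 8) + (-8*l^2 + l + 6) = -11*l^2 - l - 2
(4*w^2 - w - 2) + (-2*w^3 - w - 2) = -2*w^3 + 4*w^2 - 2*w - 4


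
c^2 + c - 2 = (c - 1)*(c + 2)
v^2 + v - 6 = (v - 2)*(v + 3)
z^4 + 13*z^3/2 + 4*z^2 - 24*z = z*(z - 3/2)*(z + 4)^2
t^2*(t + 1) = t^3 + t^2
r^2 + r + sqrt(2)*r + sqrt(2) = (r + 1)*(r + sqrt(2))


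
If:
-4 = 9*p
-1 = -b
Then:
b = 1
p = -4/9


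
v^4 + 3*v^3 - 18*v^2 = v^2*(v - 3)*(v + 6)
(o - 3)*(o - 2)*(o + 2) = o^3 - 3*o^2 - 4*o + 12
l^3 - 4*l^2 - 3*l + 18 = (l - 3)^2*(l + 2)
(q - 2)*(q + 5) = q^2 + 3*q - 10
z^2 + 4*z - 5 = (z - 1)*(z + 5)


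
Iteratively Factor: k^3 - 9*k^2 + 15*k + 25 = (k - 5)*(k^2 - 4*k - 5) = (k - 5)*(k + 1)*(k - 5)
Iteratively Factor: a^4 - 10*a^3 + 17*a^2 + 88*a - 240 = (a - 5)*(a^3 - 5*a^2 - 8*a + 48) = (a - 5)*(a - 4)*(a^2 - a - 12) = (a - 5)*(a - 4)^2*(a + 3)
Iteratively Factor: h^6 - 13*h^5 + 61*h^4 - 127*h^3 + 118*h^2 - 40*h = (h - 2)*(h^5 - 11*h^4 + 39*h^3 - 49*h^2 + 20*h) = (h - 2)*(h - 1)*(h^4 - 10*h^3 + 29*h^2 - 20*h) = (h - 4)*(h - 2)*(h - 1)*(h^3 - 6*h^2 + 5*h) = (h - 5)*(h - 4)*(h - 2)*(h - 1)*(h^2 - h) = (h - 5)*(h - 4)*(h - 2)*(h - 1)^2*(h)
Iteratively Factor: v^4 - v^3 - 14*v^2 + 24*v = (v)*(v^3 - v^2 - 14*v + 24) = v*(v - 3)*(v^2 + 2*v - 8) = v*(v - 3)*(v - 2)*(v + 4)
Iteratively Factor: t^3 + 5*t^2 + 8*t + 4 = (t + 2)*(t^2 + 3*t + 2) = (t + 2)^2*(t + 1)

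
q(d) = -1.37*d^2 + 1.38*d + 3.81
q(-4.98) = -37.04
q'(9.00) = -23.28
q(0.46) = 4.15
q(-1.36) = -0.60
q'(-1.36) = 5.11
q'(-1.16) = 4.56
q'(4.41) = -10.70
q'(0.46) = 0.12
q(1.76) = 2.00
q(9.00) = -94.74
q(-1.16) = 0.37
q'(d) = 1.38 - 2.74*d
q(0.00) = 3.81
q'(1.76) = -3.44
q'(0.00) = 1.38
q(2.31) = -0.31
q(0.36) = 4.13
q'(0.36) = 0.39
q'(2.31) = -4.95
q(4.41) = -16.75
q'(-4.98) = 15.03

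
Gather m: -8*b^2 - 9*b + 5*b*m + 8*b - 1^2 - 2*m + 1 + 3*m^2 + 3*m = -8*b^2 - b + 3*m^2 + m*(5*b + 1)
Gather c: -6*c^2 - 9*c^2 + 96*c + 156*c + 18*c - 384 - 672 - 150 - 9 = -15*c^2 + 270*c - 1215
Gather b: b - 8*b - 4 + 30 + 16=42 - 7*b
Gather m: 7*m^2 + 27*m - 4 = 7*m^2 + 27*m - 4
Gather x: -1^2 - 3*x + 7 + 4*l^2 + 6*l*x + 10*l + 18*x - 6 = 4*l^2 + 10*l + x*(6*l + 15)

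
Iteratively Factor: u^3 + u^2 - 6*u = (u)*(u^2 + u - 6) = u*(u + 3)*(u - 2)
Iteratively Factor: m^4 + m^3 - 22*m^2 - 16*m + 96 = (m + 4)*(m^3 - 3*m^2 - 10*m + 24) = (m - 4)*(m + 4)*(m^2 + m - 6) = (m - 4)*(m + 3)*(m + 4)*(m - 2)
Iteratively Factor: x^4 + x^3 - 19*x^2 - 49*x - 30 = (x + 2)*(x^3 - x^2 - 17*x - 15) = (x - 5)*(x + 2)*(x^2 + 4*x + 3) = (x - 5)*(x + 1)*(x + 2)*(x + 3)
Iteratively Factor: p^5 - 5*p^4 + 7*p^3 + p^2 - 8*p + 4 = (p - 2)*(p^4 - 3*p^3 + p^2 + 3*p - 2) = (p - 2)^2*(p^3 - p^2 - p + 1) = (p - 2)^2*(p + 1)*(p^2 - 2*p + 1) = (p - 2)^2*(p - 1)*(p + 1)*(p - 1)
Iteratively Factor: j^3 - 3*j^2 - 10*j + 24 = (j - 4)*(j^2 + j - 6) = (j - 4)*(j + 3)*(j - 2)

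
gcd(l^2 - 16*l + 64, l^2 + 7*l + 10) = 1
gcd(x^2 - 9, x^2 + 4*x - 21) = x - 3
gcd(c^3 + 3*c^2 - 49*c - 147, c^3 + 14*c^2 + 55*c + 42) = c + 7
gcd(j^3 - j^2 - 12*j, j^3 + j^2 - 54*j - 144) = j + 3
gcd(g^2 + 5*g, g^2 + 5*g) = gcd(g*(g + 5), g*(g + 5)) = g^2 + 5*g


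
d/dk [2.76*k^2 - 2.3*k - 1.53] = 5.52*k - 2.3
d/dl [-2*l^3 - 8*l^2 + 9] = 2*l*(-3*l - 8)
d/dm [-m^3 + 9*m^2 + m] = -3*m^2 + 18*m + 1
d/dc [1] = 0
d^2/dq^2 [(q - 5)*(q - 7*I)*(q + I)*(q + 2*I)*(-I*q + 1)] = -20*I*q^3 + q^2*(-36 + 60*I) + q*(90 - 138*I) + 66 + 230*I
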